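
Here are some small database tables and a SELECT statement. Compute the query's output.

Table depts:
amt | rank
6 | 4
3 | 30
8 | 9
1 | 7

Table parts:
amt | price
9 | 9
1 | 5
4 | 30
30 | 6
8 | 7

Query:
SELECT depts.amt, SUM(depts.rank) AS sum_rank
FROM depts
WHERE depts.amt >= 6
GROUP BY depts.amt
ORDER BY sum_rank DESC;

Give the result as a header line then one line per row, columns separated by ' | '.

After WHERE (2 rows):
depts.amt | depts.rank
6 | 4
8 | 9
After GROUP BY (2 rows):
depts.amt | sum_rank
6 | 4
8 | 9
After ORDER BY (2 rows):
depts.amt | sum_rank
8 | 9
6 | 4

== RESULT ==
depts.amt | sum_rank
8 | 9
6 | 4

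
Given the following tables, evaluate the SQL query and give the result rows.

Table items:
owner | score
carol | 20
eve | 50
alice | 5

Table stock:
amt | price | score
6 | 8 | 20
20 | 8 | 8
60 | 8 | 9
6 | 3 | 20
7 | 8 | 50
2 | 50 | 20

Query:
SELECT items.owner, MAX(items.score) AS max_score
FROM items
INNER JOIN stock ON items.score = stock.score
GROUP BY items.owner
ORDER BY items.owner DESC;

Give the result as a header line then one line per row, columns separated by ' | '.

== RESULT ==
items.owner | max_score
eve | 50
carol | 20

Derivation:
After JOIN stock (4 rows):
items.owner | items.score | stock.amt | stock.price | stock.score
carol | 20 | 6 | 8 | 20
carol | 20 | 6 | 3 | 20
carol | 20 | 2 | 50 | 20
eve | 50 | 7 | 8 | 50
After GROUP BY (2 rows):
items.owner | max_score
carol | 20
eve | 50
After ORDER BY (2 rows):
items.owner | max_score
eve | 50
carol | 20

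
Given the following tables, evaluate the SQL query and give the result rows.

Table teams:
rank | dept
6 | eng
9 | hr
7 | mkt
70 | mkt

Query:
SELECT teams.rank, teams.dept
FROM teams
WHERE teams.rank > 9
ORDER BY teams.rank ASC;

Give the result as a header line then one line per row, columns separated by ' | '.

After WHERE (1 rows):
teams.rank | teams.dept
70 | mkt
After SELECT (1 rows):
teams.rank | teams.dept
70 | mkt
After ORDER BY (1 rows):
teams.rank | teams.dept
70 | mkt

== RESULT ==
teams.rank | teams.dept
70 | mkt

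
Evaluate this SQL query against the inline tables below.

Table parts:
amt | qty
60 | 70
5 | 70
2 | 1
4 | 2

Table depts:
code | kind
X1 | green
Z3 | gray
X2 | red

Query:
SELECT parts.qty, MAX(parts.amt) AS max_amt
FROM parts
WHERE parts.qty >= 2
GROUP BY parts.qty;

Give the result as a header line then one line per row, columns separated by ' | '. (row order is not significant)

After WHERE (3 rows):
parts.amt | parts.qty
60 | 70
5 | 70
4 | 2
After GROUP BY (2 rows):
parts.qty | max_amt
70 | 60
2 | 4

== RESULT ==
parts.qty | max_amt
70 | 60
2 | 4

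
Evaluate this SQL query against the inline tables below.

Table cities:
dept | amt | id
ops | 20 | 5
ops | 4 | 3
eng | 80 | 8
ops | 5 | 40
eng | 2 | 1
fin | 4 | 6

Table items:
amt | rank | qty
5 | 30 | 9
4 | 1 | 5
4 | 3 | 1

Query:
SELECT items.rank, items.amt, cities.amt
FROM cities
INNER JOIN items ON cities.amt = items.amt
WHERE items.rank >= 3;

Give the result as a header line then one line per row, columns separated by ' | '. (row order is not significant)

== RESULT ==
items.rank | items.amt | cities.amt
3 | 4 | 4
30 | 5 | 5
3 | 4 | 4

Derivation:
After JOIN items (5 rows):
cities.dept | cities.amt | cities.id | items.amt | items.rank | items.qty
ops | 4 | 3 | 4 | 1 | 5
ops | 4 | 3 | 4 | 3 | 1
ops | 5 | 40 | 5 | 30 | 9
fin | 4 | 6 | 4 | 1 | 5
fin | 4 | 6 | 4 | 3 | 1
After WHERE (3 rows):
cities.dept | cities.amt | cities.id | items.amt | items.rank | items.qty
ops | 4 | 3 | 4 | 3 | 1
ops | 5 | 40 | 5 | 30 | 9
fin | 4 | 6 | 4 | 3 | 1
After SELECT (3 rows):
items.rank | items.amt | cities.amt
3 | 4 | 4
30 | 5 | 5
3 | 4 | 4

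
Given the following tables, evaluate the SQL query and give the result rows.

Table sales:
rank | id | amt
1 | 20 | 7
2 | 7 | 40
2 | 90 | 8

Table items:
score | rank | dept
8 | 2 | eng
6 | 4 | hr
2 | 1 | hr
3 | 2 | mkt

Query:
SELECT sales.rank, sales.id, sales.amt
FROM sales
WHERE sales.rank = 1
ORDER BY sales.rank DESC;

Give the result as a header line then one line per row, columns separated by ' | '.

== RESULT ==
sales.rank | sales.id | sales.amt
1 | 20 | 7

Derivation:
After WHERE (1 rows):
sales.rank | sales.id | sales.amt
1 | 20 | 7
After SELECT (1 rows):
sales.rank | sales.id | sales.amt
1 | 20 | 7
After ORDER BY (1 rows):
sales.rank | sales.id | sales.amt
1 | 20 | 7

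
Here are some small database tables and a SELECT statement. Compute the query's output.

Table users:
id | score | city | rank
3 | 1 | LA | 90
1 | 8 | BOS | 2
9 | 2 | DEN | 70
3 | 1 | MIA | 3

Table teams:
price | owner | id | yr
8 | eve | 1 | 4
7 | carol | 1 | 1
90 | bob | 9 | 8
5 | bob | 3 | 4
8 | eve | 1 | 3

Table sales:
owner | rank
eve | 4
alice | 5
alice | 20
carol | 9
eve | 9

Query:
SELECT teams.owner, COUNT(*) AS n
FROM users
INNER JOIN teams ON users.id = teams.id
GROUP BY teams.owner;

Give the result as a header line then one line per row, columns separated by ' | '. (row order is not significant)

== RESULT ==
teams.owner | n
bob | 3
eve | 2
carol | 1

Derivation:
After JOIN teams (6 rows):
users.id | users.score | users.city | users.rank | teams.price | teams.owner | teams.id | teams.yr
3 | 1 | LA | 90 | 5 | bob | 3 | 4
1 | 8 | BOS | 2 | 8 | eve | 1 | 4
1 | 8 | BOS | 2 | 7 | carol | 1 | 1
1 | 8 | BOS | 2 | 8 | eve | 1 | 3
9 | 2 | DEN | 70 | 90 | bob | 9 | 8
3 | 1 | MIA | 3 | 5 | bob | 3 | 4
After GROUP BY (3 rows):
teams.owner | n
bob | 3
eve | 2
carol | 1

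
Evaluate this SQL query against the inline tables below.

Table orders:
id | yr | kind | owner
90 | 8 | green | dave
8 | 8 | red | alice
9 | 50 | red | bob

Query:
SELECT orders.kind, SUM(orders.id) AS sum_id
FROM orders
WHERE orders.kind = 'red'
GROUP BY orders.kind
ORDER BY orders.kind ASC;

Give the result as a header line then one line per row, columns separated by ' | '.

After WHERE (2 rows):
orders.id | orders.yr | orders.kind | orders.owner
8 | 8 | red | alice
9 | 50 | red | bob
After GROUP BY (1 rows):
orders.kind | sum_id
red | 17
After ORDER BY (1 rows):
orders.kind | sum_id
red | 17

== RESULT ==
orders.kind | sum_id
red | 17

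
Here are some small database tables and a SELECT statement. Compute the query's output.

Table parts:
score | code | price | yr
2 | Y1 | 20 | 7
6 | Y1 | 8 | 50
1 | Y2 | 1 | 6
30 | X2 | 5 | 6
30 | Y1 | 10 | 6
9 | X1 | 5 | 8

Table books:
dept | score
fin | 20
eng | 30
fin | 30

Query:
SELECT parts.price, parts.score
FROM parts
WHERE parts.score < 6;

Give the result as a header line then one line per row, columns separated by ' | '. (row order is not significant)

After WHERE (2 rows):
parts.score | parts.code | parts.price | parts.yr
2 | Y1 | 20 | 7
1 | Y2 | 1 | 6
After SELECT (2 rows):
parts.price | parts.score
20 | 2
1 | 1

== RESULT ==
parts.price | parts.score
20 | 2
1 | 1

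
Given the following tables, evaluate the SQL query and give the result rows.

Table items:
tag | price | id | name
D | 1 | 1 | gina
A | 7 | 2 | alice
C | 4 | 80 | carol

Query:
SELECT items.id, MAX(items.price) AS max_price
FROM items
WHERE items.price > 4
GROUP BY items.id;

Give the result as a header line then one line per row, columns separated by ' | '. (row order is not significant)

After WHERE (1 rows):
items.tag | items.price | items.id | items.name
A | 7 | 2 | alice
After GROUP BY (1 rows):
items.id | max_price
2 | 7

== RESULT ==
items.id | max_price
2 | 7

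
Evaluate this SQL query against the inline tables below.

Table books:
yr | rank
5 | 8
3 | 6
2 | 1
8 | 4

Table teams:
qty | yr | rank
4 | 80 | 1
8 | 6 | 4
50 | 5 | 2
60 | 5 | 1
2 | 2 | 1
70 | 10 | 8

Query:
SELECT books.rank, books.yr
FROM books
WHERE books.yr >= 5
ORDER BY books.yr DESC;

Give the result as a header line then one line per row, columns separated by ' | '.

== RESULT ==
books.rank | books.yr
4 | 8
8 | 5

Derivation:
After WHERE (2 rows):
books.yr | books.rank
5 | 8
8 | 4
After SELECT (2 rows):
books.rank | books.yr
8 | 5
4 | 8
After ORDER BY (2 rows):
books.rank | books.yr
4 | 8
8 | 5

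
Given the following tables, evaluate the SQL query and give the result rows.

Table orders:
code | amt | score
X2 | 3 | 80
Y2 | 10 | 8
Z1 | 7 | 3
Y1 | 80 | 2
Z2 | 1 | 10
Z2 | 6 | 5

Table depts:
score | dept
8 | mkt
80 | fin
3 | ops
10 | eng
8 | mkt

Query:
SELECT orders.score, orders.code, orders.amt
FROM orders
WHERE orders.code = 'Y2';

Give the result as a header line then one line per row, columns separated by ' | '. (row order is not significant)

== RESULT ==
orders.score | orders.code | orders.amt
8 | Y2 | 10

Derivation:
After WHERE (1 rows):
orders.code | orders.amt | orders.score
Y2 | 10 | 8
After SELECT (1 rows):
orders.score | orders.code | orders.amt
8 | Y2 | 10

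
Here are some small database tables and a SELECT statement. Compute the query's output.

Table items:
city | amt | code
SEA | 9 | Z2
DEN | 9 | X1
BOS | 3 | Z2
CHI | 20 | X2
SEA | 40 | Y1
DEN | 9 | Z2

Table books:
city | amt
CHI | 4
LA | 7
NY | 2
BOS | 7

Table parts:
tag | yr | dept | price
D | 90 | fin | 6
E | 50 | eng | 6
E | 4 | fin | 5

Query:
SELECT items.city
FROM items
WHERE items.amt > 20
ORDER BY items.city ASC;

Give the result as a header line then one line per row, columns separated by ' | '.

After WHERE (1 rows):
items.city | items.amt | items.code
SEA | 40 | Y1
After SELECT (1 rows):
items.city
SEA
After ORDER BY (1 rows):
items.city
SEA

== RESULT ==
items.city
SEA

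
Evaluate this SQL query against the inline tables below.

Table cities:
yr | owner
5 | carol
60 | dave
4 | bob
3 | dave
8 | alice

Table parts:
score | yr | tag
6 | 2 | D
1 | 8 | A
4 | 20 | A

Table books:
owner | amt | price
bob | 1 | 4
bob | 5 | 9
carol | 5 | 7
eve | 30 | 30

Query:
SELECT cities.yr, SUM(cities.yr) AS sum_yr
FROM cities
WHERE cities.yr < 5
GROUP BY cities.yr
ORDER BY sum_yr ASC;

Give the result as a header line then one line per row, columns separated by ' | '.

After WHERE (2 rows):
cities.yr | cities.owner
4 | bob
3 | dave
After GROUP BY (2 rows):
cities.yr | sum_yr
4 | 4
3 | 3
After ORDER BY (2 rows):
cities.yr | sum_yr
3 | 3
4 | 4

== RESULT ==
cities.yr | sum_yr
3 | 3
4 | 4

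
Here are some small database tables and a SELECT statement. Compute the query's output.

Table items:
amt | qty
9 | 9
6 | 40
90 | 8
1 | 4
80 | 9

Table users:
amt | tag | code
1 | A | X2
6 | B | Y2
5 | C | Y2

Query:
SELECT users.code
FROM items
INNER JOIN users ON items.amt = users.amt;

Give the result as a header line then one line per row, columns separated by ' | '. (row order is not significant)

After JOIN users (2 rows):
items.amt | items.qty | users.amt | users.tag | users.code
6 | 40 | 6 | B | Y2
1 | 4 | 1 | A | X2
After SELECT (2 rows):
users.code
Y2
X2

== RESULT ==
users.code
Y2
X2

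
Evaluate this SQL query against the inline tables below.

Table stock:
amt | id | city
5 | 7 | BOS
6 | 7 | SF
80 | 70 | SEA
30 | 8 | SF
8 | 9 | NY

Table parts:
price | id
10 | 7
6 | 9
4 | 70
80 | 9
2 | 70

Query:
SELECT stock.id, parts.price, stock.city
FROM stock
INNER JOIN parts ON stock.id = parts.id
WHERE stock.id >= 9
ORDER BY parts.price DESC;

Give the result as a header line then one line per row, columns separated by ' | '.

After JOIN parts (6 rows):
stock.amt | stock.id | stock.city | parts.price | parts.id
5 | 7 | BOS | 10 | 7
6 | 7 | SF | 10 | 7
80 | 70 | SEA | 4 | 70
80 | 70 | SEA | 2 | 70
8 | 9 | NY | 6 | 9
8 | 9 | NY | 80 | 9
After WHERE (4 rows):
stock.amt | stock.id | stock.city | parts.price | parts.id
80 | 70 | SEA | 4 | 70
80 | 70 | SEA | 2 | 70
8 | 9 | NY | 6 | 9
8 | 9 | NY | 80 | 9
After SELECT (4 rows):
stock.id | parts.price | stock.city
70 | 4 | SEA
70 | 2 | SEA
9 | 6 | NY
9 | 80 | NY
After ORDER BY (4 rows):
stock.id | parts.price | stock.city
9 | 80 | NY
9 | 6 | NY
70 | 4 | SEA
70 | 2 | SEA

== RESULT ==
stock.id | parts.price | stock.city
9 | 80 | NY
9 | 6 | NY
70 | 4 | SEA
70 | 2 | SEA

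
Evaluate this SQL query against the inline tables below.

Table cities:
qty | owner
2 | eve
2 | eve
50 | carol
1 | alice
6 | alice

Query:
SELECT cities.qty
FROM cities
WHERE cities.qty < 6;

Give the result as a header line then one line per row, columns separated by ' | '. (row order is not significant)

== RESULT ==
cities.qty
2
2
1

Derivation:
After WHERE (3 rows):
cities.qty | cities.owner
2 | eve
2 | eve
1 | alice
After SELECT (3 rows):
cities.qty
2
2
1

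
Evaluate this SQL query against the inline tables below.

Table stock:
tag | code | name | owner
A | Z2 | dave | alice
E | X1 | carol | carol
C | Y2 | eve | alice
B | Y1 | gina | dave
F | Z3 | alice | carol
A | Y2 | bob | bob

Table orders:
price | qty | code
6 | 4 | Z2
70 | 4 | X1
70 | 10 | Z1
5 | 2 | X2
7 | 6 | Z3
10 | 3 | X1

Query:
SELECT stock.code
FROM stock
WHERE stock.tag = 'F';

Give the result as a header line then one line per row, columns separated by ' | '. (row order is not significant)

== RESULT ==
stock.code
Z3

Derivation:
After WHERE (1 rows):
stock.tag | stock.code | stock.name | stock.owner
F | Z3 | alice | carol
After SELECT (1 rows):
stock.code
Z3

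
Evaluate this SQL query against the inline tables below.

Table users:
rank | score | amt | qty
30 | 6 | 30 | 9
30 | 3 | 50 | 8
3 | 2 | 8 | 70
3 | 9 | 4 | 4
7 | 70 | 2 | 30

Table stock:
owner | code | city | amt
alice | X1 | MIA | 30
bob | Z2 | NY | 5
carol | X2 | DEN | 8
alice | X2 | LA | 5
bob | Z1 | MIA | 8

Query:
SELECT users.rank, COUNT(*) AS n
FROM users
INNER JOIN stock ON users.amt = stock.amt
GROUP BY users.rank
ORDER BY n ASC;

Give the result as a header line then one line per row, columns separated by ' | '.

After JOIN stock (3 rows):
users.rank | users.score | users.amt | users.qty | stock.owner | stock.code | stock.city | stock.amt
30 | 6 | 30 | 9 | alice | X1 | MIA | 30
3 | 2 | 8 | 70 | carol | X2 | DEN | 8
3 | 2 | 8 | 70 | bob | Z1 | MIA | 8
After GROUP BY (2 rows):
users.rank | n
30 | 1
3 | 2
After ORDER BY (2 rows):
users.rank | n
30 | 1
3 | 2

== RESULT ==
users.rank | n
30 | 1
3 | 2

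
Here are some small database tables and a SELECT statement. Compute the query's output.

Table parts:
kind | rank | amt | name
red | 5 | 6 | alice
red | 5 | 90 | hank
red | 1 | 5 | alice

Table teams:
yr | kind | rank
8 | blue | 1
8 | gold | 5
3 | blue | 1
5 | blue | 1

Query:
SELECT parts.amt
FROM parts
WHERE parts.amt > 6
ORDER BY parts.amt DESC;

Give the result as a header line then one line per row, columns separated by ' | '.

== RESULT ==
parts.amt
90

Derivation:
After WHERE (1 rows):
parts.kind | parts.rank | parts.amt | parts.name
red | 5 | 90 | hank
After SELECT (1 rows):
parts.amt
90
After ORDER BY (1 rows):
parts.amt
90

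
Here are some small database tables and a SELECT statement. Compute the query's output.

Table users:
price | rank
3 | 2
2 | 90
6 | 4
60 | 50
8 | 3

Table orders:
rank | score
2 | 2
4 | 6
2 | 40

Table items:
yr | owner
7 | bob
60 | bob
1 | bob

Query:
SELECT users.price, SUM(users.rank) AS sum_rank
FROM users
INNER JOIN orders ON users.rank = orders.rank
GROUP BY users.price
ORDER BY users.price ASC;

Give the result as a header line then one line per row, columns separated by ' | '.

After JOIN orders (3 rows):
users.price | users.rank | orders.rank | orders.score
3 | 2 | 2 | 2
3 | 2 | 2 | 40
6 | 4 | 4 | 6
After GROUP BY (2 rows):
users.price | sum_rank
3 | 4
6 | 4
After ORDER BY (2 rows):
users.price | sum_rank
3 | 4
6 | 4

== RESULT ==
users.price | sum_rank
3 | 4
6 | 4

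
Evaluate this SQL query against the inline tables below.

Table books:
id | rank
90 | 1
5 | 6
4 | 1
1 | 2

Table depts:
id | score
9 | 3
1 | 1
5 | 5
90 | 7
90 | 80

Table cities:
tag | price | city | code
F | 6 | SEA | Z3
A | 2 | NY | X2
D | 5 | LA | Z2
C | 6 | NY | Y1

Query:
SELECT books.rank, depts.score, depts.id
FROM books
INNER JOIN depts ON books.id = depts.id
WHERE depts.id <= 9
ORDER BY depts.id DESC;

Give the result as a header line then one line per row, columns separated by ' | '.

== RESULT ==
books.rank | depts.score | depts.id
6 | 5 | 5
2 | 1 | 1

Derivation:
After JOIN depts (4 rows):
books.id | books.rank | depts.id | depts.score
90 | 1 | 90 | 7
90 | 1 | 90 | 80
5 | 6 | 5 | 5
1 | 2 | 1 | 1
After WHERE (2 rows):
books.id | books.rank | depts.id | depts.score
5 | 6 | 5 | 5
1 | 2 | 1 | 1
After SELECT (2 rows):
books.rank | depts.score | depts.id
6 | 5 | 5
2 | 1 | 1
After ORDER BY (2 rows):
books.rank | depts.score | depts.id
6 | 5 | 5
2 | 1 | 1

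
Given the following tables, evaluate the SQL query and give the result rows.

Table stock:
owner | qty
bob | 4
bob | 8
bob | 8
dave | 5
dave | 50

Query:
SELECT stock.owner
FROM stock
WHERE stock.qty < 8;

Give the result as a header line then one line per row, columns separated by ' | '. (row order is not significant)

After WHERE (2 rows):
stock.owner | stock.qty
bob | 4
dave | 5
After SELECT (2 rows):
stock.owner
bob
dave

== RESULT ==
stock.owner
bob
dave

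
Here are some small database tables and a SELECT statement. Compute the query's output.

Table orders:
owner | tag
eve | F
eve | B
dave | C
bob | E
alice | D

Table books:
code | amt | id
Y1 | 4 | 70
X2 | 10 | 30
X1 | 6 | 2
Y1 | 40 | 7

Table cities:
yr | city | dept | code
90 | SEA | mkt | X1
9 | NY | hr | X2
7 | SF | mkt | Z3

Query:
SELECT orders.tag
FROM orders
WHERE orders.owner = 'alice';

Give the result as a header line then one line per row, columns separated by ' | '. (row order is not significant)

== RESULT ==
orders.tag
D

Derivation:
After WHERE (1 rows):
orders.owner | orders.tag
alice | D
After SELECT (1 rows):
orders.tag
D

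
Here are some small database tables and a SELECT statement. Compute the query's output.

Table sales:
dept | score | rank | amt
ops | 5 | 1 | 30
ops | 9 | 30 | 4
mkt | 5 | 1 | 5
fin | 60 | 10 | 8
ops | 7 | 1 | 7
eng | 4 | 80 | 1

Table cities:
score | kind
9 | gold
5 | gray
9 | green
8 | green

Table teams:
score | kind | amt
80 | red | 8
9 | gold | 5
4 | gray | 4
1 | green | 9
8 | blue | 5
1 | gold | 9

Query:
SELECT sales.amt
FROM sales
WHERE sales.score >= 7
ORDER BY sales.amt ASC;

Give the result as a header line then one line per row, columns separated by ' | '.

== RESULT ==
sales.amt
4
7
8

Derivation:
After WHERE (3 rows):
sales.dept | sales.score | sales.rank | sales.amt
ops | 9 | 30 | 4
fin | 60 | 10 | 8
ops | 7 | 1 | 7
After SELECT (3 rows):
sales.amt
4
8
7
After ORDER BY (3 rows):
sales.amt
4
7
8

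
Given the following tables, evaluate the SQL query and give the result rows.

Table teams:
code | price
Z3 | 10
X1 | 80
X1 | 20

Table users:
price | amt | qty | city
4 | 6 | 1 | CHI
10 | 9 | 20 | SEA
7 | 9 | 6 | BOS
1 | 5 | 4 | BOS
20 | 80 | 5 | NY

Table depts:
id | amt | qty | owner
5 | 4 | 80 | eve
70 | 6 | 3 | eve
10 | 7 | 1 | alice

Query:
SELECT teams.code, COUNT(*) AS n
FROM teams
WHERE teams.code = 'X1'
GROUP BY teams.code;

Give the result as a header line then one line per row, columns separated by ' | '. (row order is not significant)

== RESULT ==
teams.code | n
X1 | 2

Derivation:
After WHERE (2 rows):
teams.code | teams.price
X1 | 80
X1 | 20
After GROUP BY (1 rows):
teams.code | n
X1 | 2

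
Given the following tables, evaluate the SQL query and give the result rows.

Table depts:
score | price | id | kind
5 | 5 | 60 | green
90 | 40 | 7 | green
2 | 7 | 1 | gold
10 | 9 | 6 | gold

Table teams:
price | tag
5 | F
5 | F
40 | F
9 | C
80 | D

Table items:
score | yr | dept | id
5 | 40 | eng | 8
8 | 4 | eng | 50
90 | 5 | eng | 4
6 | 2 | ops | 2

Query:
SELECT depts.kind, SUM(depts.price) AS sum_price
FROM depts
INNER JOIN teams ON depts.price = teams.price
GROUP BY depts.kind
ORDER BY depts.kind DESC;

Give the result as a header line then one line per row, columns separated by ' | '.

== RESULT ==
depts.kind | sum_price
green | 50
gold | 9

Derivation:
After JOIN teams (4 rows):
depts.score | depts.price | depts.id | depts.kind | teams.price | teams.tag
5 | 5 | 60 | green | 5 | F
5 | 5 | 60 | green | 5 | F
90 | 40 | 7 | green | 40 | F
10 | 9 | 6 | gold | 9 | C
After GROUP BY (2 rows):
depts.kind | sum_price
green | 50
gold | 9
After ORDER BY (2 rows):
depts.kind | sum_price
green | 50
gold | 9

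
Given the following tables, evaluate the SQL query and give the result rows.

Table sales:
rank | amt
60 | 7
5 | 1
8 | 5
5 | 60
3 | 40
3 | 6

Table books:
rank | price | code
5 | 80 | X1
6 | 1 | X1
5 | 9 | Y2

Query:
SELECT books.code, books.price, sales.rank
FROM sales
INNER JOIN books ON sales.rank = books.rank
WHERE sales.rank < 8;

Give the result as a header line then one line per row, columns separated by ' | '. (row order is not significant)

After JOIN books (4 rows):
sales.rank | sales.amt | books.rank | books.price | books.code
5 | 1 | 5 | 80 | X1
5 | 1 | 5 | 9 | Y2
5 | 60 | 5 | 80 | X1
5 | 60 | 5 | 9 | Y2
After WHERE (4 rows):
sales.rank | sales.amt | books.rank | books.price | books.code
5 | 1 | 5 | 80 | X1
5 | 1 | 5 | 9 | Y2
5 | 60 | 5 | 80 | X1
5 | 60 | 5 | 9 | Y2
After SELECT (4 rows):
books.code | books.price | sales.rank
X1 | 80 | 5
Y2 | 9 | 5
X1 | 80 | 5
Y2 | 9 | 5

== RESULT ==
books.code | books.price | sales.rank
X1 | 80 | 5
Y2 | 9 | 5
X1 | 80 | 5
Y2 | 9 | 5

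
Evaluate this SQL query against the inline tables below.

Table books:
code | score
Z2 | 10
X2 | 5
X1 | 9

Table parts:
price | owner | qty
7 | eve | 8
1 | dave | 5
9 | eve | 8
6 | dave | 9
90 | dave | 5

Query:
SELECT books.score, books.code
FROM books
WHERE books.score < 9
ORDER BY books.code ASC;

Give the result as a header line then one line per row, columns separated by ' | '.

After WHERE (1 rows):
books.code | books.score
X2 | 5
After SELECT (1 rows):
books.score | books.code
5 | X2
After ORDER BY (1 rows):
books.score | books.code
5 | X2

== RESULT ==
books.score | books.code
5 | X2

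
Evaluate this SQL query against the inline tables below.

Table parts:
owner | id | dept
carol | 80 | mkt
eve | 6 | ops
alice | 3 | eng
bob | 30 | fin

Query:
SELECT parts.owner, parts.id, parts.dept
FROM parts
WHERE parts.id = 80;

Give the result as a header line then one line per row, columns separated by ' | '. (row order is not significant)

== RESULT ==
parts.owner | parts.id | parts.dept
carol | 80 | mkt

Derivation:
After WHERE (1 rows):
parts.owner | parts.id | parts.dept
carol | 80 | mkt
After SELECT (1 rows):
parts.owner | parts.id | parts.dept
carol | 80 | mkt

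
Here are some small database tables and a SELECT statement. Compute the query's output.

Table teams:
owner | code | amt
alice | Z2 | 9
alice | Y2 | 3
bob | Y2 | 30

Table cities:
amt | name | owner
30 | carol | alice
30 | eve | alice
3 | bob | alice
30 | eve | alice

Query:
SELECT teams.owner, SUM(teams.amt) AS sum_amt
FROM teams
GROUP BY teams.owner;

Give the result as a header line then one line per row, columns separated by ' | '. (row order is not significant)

== RESULT ==
teams.owner | sum_amt
alice | 12
bob | 30

Derivation:
After GROUP BY (2 rows):
teams.owner | sum_amt
alice | 12
bob | 30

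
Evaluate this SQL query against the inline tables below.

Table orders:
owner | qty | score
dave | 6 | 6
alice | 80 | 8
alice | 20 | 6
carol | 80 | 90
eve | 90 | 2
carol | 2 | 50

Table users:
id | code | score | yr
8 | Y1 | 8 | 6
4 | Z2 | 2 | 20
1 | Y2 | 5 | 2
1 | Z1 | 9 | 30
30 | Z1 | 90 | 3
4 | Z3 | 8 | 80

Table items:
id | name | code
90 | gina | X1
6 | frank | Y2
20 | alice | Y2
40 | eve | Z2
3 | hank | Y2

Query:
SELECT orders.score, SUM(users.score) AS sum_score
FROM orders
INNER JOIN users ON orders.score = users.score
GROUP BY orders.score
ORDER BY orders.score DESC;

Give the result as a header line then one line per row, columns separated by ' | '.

After JOIN users (4 rows):
orders.owner | orders.qty | orders.score | users.id | users.code | users.score | users.yr
alice | 80 | 8 | 8 | Y1 | 8 | 6
alice | 80 | 8 | 4 | Z3 | 8 | 80
carol | 80 | 90 | 30 | Z1 | 90 | 3
eve | 90 | 2 | 4 | Z2 | 2 | 20
After GROUP BY (3 rows):
orders.score | sum_score
8 | 16
90 | 90
2 | 2
After ORDER BY (3 rows):
orders.score | sum_score
90 | 90
8 | 16
2 | 2

== RESULT ==
orders.score | sum_score
90 | 90
8 | 16
2 | 2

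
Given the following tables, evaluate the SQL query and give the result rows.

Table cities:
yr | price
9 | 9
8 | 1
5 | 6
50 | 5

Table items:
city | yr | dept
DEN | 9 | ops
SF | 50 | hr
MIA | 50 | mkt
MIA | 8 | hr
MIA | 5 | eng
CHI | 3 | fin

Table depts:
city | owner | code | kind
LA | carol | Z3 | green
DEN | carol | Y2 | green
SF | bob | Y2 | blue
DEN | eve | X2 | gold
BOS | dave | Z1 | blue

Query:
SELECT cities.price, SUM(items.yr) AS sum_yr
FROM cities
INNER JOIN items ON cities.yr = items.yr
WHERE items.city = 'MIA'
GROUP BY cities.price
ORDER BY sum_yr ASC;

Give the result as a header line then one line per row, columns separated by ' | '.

After JOIN items (5 rows):
cities.yr | cities.price | items.city | items.yr | items.dept
9 | 9 | DEN | 9 | ops
8 | 1 | MIA | 8 | hr
5 | 6 | MIA | 5 | eng
50 | 5 | SF | 50 | hr
50 | 5 | MIA | 50 | mkt
After WHERE (3 rows):
cities.yr | cities.price | items.city | items.yr | items.dept
8 | 1 | MIA | 8 | hr
5 | 6 | MIA | 5 | eng
50 | 5 | MIA | 50 | mkt
After GROUP BY (3 rows):
cities.price | sum_yr
1 | 8
6 | 5
5 | 50
After ORDER BY (3 rows):
cities.price | sum_yr
6 | 5
1 | 8
5 | 50

== RESULT ==
cities.price | sum_yr
6 | 5
1 | 8
5 | 50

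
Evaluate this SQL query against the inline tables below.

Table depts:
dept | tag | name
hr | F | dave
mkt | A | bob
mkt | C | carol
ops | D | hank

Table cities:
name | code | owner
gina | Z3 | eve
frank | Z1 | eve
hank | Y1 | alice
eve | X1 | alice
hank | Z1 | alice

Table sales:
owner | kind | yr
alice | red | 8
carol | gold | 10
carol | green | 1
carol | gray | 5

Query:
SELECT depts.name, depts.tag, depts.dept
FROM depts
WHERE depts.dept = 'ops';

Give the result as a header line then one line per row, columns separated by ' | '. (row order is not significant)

== RESULT ==
depts.name | depts.tag | depts.dept
hank | D | ops

Derivation:
After WHERE (1 rows):
depts.dept | depts.tag | depts.name
ops | D | hank
After SELECT (1 rows):
depts.name | depts.tag | depts.dept
hank | D | ops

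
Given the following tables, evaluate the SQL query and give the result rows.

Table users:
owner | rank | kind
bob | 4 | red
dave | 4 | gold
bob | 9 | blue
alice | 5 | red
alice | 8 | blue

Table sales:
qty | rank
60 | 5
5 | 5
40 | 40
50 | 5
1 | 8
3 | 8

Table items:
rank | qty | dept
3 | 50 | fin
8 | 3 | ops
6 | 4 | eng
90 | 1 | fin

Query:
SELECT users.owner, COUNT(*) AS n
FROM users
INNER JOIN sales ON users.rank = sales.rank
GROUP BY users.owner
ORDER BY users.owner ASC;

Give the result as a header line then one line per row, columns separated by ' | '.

After JOIN sales (5 rows):
users.owner | users.rank | users.kind | sales.qty | sales.rank
alice | 5 | red | 60 | 5
alice | 5 | red | 5 | 5
alice | 5 | red | 50 | 5
alice | 8 | blue | 1 | 8
alice | 8 | blue | 3 | 8
After GROUP BY (1 rows):
users.owner | n
alice | 5
After ORDER BY (1 rows):
users.owner | n
alice | 5

== RESULT ==
users.owner | n
alice | 5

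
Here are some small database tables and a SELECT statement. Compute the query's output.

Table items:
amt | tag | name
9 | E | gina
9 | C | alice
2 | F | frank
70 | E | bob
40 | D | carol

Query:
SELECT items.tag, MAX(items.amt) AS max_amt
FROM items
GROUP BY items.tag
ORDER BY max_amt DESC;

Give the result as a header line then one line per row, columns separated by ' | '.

After GROUP BY (4 rows):
items.tag | max_amt
E | 70
C | 9
F | 2
D | 40
After ORDER BY (4 rows):
items.tag | max_amt
E | 70
D | 40
C | 9
F | 2

== RESULT ==
items.tag | max_amt
E | 70
D | 40
C | 9
F | 2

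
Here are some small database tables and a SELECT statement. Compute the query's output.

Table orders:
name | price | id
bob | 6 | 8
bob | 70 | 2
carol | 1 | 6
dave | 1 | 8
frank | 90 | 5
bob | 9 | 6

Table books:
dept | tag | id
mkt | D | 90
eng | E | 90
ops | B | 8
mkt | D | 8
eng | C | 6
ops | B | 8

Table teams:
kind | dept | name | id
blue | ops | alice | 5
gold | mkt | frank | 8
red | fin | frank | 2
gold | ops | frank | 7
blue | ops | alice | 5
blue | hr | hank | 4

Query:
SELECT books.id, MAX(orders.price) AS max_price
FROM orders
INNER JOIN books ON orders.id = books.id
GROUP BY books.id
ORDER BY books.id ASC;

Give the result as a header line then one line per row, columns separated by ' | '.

After JOIN books (8 rows):
orders.name | orders.price | orders.id | books.dept | books.tag | books.id
bob | 6 | 8 | ops | B | 8
bob | 6 | 8 | mkt | D | 8
bob | 6 | 8 | ops | B | 8
carol | 1 | 6 | eng | C | 6
dave | 1 | 8 | ops | B | 8
dave | 1 | 8 | mkt | D | 8
dave | 1 | 8 | ops | B | 8
bob | 9 | 6 | eng | C | 6
After GROUP BY (2 rows):
books.id | max_price
8 | 6
6 | 9
After ORDER BY (2 rows):
books.id | max_price
6 | 9
8 | 6

== RESULT ==
books.id | max_price
6 | 9
8 | 6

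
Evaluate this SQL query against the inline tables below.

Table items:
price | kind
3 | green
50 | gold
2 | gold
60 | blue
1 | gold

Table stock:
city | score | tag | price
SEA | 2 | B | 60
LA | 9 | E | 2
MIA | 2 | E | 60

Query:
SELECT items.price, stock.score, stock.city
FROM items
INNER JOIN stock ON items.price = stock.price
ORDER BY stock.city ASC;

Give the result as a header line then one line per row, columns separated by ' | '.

After JOIN stock (3 rows):
items.price | items.kind | stock.city | stock.score | stock.tag | stock.price
2 | gold | LA | 9 | E | 2
60 | blue | SEA | 2 | B | 60
60 | blue | MIA | 2 | E | 60
After SELECT (3 rows):
items.price | stock.score | stock.city
2 | 9 | LA
60 | 2 | SEA
60 | 2 | MIA
After ORDER BY (3 rows):
items.price | stock.score | stock.city
2 | 9 | LA
60 | 2 | MIA
60 | 2 | SEA

== RESULT ==
items.price | stock.score | stock.city
2 | 9 | LA
60 | 2 | MIA
60 | 2 | SEA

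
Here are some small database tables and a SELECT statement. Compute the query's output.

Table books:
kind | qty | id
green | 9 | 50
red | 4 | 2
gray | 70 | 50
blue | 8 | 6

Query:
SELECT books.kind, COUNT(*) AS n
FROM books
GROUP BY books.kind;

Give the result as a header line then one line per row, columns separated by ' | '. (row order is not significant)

== RESULT ==
books.kind | n
green | 1
red | 1
gray | 1
blue | 1

Derivation:
After GROUP BY (4 rows):
books.kind | n
green | 1
red | 1
gray | 1
blue | 1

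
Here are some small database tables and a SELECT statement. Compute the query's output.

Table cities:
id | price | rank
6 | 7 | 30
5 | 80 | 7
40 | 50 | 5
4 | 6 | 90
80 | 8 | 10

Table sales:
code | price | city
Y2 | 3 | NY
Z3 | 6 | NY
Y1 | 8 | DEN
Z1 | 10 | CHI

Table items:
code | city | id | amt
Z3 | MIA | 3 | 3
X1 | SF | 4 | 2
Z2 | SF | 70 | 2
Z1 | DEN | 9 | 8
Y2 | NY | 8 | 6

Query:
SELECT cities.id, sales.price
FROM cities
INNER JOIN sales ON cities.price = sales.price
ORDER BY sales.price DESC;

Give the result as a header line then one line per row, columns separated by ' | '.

After JOIN sales (2 rows):
cities.id | cities.price | cities.rank | sales.code | sales.price | sales.city
4 | 6 | 90 | Z3 | 6 | NY
80 | 8 | 10 | Y1 | 8 | DEN
After SELECT (2 rows):
cities.id | sales.price
4 | 6
80 | 8
After ORDER BY (2 rows):
cities.id | sales.price
80 | 8
4 | 6

== RESULT ==
cities.id | sales.price
80 | 8
4 | 6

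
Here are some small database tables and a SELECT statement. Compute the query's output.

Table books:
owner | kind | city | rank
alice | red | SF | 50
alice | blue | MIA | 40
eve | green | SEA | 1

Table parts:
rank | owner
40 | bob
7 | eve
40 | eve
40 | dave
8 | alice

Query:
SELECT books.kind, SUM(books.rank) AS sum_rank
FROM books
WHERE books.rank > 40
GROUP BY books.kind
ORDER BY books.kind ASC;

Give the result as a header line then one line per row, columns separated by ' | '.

== RESULT ==
books.kind | sum_rank
red | 50

Derivation:
After WHERE (1 rows):
books.owner | books.kind | books.city | books.rank
alice | red | SF | 50
After GROUP BY (1 rows):
books.kind | sum_rank
red | 50
After ORDER BY (1 rows):
books.kind | sum_rank
red | 50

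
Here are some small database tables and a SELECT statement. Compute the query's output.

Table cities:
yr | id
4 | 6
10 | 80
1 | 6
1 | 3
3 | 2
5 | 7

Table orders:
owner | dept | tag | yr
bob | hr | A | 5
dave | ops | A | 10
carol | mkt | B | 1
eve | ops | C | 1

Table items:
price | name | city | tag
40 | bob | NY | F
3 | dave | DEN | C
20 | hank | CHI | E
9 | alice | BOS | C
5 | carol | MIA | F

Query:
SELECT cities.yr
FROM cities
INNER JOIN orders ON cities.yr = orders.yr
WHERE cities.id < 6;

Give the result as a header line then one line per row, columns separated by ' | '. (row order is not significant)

After JOIN orders (6 rows):
cities.yr | cities.id | orders.owner | orders.dept | orders.tag | orders.yr
10 | 80 | dave | ops | A | 10
1 | 6 | carol | mkt | B | 1
1 | 6 | eve | ops | C | 1
1 | 3 | carol | mkt | B | 1
1 | 3 | eve | ops | C | 1
5 | 7 | bob | hr | A | 5
After WHERE (2 rows):
cities.yr | cities.id | orders.owner | orders.dept | orders.tag | orders.yr
1 | 3 | carol | mkt | B | 1
1 | 3 | eve | ops | C | 1
After SELECT (2 rows):
cities.yr
1
1

== RESULT ==
cities.yr
1
1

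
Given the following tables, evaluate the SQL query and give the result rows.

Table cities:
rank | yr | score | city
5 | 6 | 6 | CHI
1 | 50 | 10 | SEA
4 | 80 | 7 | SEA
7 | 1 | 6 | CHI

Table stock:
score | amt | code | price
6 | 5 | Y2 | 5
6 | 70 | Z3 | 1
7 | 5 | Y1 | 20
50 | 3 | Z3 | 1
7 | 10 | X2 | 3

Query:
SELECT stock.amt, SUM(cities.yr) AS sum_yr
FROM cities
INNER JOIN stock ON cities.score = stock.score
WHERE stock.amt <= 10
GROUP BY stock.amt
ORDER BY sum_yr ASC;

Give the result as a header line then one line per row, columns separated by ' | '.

After JOIN stock (6 rows):
cities.rank | cities.yr | cities.score | cities.city | stock.score | stock.amt | stock.code | stock.price
5 | 6 | 6 | CHI | 6 | 5 | Y2 | 5
5 | 6 | 6 | CHI | 6 | 70 | Z3 | 1
4 | 80 | 7 | SEA | 7 | 5 | Y1 | 20
4 | 80 | 7 | SEA | 7 | 10 | X2 | 3
7 | 1 | 6 | CHI | 6 | 5 | Y2 | 5
7 | 1 | 6 | CHI | 6 | 70 | Z3 | 1
After WHERE (4 rows):
cities.rank | cities.yr | cities.score | cities.city | stock.score | stock.amt | stock.code | stock.price
5 | 6 | 6 | CHI | 6 | 5 | Y2 | 5
4 | 80 | 7 | SEA | 7 | 5 | Y1 | 20
4 | 80 | 7 | SEA | 7 | 10 | X2 | 3
7 | 1 | 6 | CHI | 6 | 5 | Y2 | 5
After GROUP BY (2 rows):
stock.amt | sum_yr
5 | 87
10 | 80
After ORDER BY (2 rows):
stock.amt | sum_yr
10 | 80
5 | 87

== RESULT ==
stock.amt | sum_yr
10 | 80
5 | 87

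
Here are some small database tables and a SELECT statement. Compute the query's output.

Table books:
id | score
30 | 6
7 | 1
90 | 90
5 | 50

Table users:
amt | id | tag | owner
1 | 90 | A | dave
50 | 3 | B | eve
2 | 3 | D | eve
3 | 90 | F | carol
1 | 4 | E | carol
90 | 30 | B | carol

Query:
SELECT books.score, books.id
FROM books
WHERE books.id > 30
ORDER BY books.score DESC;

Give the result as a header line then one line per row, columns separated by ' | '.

After WHERE (1 rows):
books.id | books.score
90 | 90
After SELECT (1 rows):
books.score | books.id
90 | 90
After ORDER BY (1 rows):
books.score | books.id
90 | 90

== RESULT ==
books.score | books.id
90 | 90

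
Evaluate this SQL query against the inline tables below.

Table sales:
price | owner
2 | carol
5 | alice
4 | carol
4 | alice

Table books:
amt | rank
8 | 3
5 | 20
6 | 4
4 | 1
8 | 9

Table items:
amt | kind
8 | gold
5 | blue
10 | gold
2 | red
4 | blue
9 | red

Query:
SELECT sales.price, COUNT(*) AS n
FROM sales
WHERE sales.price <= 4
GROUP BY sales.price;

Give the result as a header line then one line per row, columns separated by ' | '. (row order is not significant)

After WHERE (3 rows):
sales.price | sales.owner
2 | carol
4 | carol
4 | alice
After GROUP BY (2 rows):
sales.price | n
2 | 1
4 | 2

== RESULT ==
sales.price | n
2 | 1
4 | 2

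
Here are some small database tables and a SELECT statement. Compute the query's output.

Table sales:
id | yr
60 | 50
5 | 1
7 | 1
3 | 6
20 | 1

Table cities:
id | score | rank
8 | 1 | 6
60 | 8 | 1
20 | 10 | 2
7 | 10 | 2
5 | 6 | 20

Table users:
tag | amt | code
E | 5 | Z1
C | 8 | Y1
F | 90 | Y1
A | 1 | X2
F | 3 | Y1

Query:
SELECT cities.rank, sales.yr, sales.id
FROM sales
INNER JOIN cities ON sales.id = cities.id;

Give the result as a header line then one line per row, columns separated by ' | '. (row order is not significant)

After JOIN cities (4 rows):
sales.id | sales.yr | cities.id | cities.score | cities.rank
60 | 50 | 60 | 8 | 1
5 | 1 | 5 | 6 | 20
7 | 1 | 7 | 10 | 2
20 | 1 | 20 | 10 | 2
After SELECT (4 rows):
cities.rank | sales.yr | sales.id
1 | 50 | 60
20 | 1 | 5
2 | 1 | 7
2 | 1 | 20

== RESULT ==
cities.rank | sales.yr | sales.id
1 | 50 | 60
20 | 1 | 5
2 | 1 | 7
2 | 1 | 20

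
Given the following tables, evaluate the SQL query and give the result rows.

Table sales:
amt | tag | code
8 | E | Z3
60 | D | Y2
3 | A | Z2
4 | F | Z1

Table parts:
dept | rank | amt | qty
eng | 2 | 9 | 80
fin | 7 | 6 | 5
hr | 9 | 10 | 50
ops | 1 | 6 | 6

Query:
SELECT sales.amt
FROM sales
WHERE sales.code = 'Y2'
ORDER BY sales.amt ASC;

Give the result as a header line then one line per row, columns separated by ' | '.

After WHERE (1 rows):
sales.amt | sales.tag | sales.code
60 | D | Y2
After SELECT (1 rows):
sales.amt
60
After ORDER BY (1 rows):
sales.amt
60

== RESULT ==
sales.amt
60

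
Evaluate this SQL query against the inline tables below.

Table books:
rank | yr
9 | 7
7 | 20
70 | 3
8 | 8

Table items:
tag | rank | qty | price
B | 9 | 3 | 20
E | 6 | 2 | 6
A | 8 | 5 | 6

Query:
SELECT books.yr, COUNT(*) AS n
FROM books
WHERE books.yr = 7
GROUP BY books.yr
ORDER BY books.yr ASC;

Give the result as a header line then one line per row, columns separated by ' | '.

== RESULT ==
books.yr | n
7 | 1

Derivation:
After WHERE (1 rows):
books.rank | books.yr
9 | 7
After GROUP BY (1 rows):
books.yr | n
7 | 1
After ORDER BY (1 rows):
books.yr | n
7 | 1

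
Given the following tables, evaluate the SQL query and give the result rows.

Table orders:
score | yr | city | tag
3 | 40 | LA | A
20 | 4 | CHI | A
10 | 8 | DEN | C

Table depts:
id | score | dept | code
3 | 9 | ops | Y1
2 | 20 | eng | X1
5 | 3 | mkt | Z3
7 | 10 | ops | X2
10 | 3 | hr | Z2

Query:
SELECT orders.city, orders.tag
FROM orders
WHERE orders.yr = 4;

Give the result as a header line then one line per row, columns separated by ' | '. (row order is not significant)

== RESULT ==
orders.city | orders.tag
CHI | A

Derivation:
After WHERE (1 rows):
orders.score | orders.yr | orders.city | orders.tag
20 | 4 | CHI | A
After SELECT (1 rows):
orders.city | orders.tag
CHI | A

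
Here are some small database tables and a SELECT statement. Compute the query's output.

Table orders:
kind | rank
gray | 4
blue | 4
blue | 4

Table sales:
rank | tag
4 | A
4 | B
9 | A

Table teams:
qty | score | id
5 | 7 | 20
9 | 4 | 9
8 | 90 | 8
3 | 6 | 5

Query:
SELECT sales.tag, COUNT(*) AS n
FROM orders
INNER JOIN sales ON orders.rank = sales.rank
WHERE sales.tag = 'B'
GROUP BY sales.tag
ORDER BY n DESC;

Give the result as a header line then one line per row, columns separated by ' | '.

After JOIN sales (6 rows):
orders.kind | orders.rank | sales.rank | sales.tag
gray | 4 | 4 | A
gray | 4 | 4 | B
blue | 4 | 4 | A
blue | 4 | 4 | B
blue | 4 | 4 | A
blue | 4 | 4 | B
After WHERE (3 rows):
orders.kind | orders.rank | sales.rank | sales.tag
gray | 4 | 4 | B
blue | 4 | 4 | B
blue | 4 | 4 | B
After GROUP BY (1 rows):
sales.tag | n
B | 3
After ORDER BY (1 rows):
sales.tag | n
B | 3

== RESULT ==
sales.tag | n
B | 3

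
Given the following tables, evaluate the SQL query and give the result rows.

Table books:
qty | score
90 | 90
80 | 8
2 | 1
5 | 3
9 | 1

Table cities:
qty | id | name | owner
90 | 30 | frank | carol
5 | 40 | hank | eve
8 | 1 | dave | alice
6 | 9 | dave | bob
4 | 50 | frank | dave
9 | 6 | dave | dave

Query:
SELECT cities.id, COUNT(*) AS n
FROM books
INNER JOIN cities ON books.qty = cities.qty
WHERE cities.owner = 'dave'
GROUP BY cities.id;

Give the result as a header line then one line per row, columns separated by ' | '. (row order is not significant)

After JOIN cities (3 rows):
books.qty | books.score | cities.qty | cities.id | cities.name | cities.owner
90 | 90 | 90 | 30 | frank | carol
5 | 3 | 5 | 40 | hank | eve
9 | 1 | 9 | 6 | dave | dave
After WHERE (1 rows):
books.qty | books.score | cities.qty | cities.id | cities.name | cities.owner
9 | 1 | 9 | 6 | dave | dave
After GROUP BY (1 rows):
cities.id | n
6 | 1

== RESULT ==
cities.id | n
6 | 1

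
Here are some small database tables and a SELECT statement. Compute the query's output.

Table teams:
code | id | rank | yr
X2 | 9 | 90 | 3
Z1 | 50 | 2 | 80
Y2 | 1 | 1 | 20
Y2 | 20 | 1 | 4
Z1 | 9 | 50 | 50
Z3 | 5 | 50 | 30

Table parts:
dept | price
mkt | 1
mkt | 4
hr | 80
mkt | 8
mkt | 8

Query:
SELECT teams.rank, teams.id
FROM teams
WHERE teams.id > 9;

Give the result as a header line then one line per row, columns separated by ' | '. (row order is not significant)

== RESULT ==
teams.rank | teams.id
2 | 50
1 | 20

Derivation:
After WHERE (2 rows):
teams.code | teams.id | teams.rank | teams.yr
Z1 | 50 | 2 | 80
Y2 | 20 | 1 | 4
After SELECT (2 rows):
teams.rank | teams.id
2 | 50
1 | 20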